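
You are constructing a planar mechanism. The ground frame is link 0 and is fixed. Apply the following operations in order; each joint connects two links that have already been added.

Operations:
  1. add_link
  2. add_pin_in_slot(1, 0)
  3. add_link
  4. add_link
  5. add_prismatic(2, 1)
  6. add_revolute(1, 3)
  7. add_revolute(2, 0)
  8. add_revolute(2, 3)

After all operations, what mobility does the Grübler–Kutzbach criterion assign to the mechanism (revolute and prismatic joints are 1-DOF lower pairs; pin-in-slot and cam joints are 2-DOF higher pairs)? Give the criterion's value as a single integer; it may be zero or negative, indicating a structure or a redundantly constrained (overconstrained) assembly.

M = 0

(L,J1,J2)=(1,0,0); link0 fixed
link1: (2,0,0)
PS 1-0 [J2]: (2,0,1)
link2: (3,0,1)
link3: (4,0,1)
P 2-1 [J1]: (4,1,1)
R 1-3 [J1]: (4,2,1)
R 2-0 [J1]: (4,3,1)
R 2-3 [J1]: (4,4,1)
Grübler: 3·3 − 2·4 − 1 = 0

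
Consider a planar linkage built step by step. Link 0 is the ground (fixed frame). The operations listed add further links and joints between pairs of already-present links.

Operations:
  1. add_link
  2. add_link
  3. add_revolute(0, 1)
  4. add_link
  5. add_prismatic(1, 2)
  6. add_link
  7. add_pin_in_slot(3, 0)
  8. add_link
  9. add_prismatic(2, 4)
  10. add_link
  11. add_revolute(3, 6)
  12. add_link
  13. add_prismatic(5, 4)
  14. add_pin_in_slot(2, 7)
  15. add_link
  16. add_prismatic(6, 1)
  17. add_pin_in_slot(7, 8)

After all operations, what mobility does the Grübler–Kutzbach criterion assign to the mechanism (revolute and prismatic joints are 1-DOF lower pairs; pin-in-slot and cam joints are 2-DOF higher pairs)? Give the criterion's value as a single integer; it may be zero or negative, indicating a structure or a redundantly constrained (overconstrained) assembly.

[1;0;0] (link 0 is ground)
L+ [2;0;0]
L+ [3;0;0]
R(0,1)∈J1 [3;1;0]
L+ [4;1;0]
P(1,2)∈J1 [4;2;0]
L+ [5;2;0]
PS(3,0)∈J2 [5;2;1]
L+ [6;2;1]
P(2,4)∈J1 [6;3;1]
L+ [7;3;1]
R(3,6)∈J1 [7;4;1]
L+ [8;4;1]
P(5,4)∈J1 [8;5;1]
PS(2,7)∈J2 [8;5;2]
L+ [9;5;2]
P(6,1)∈J1 [9;6;2]
PS(7,8)∈J2 [9;6;3]
mobility = 24 − 12 − 3 = 9

M = 9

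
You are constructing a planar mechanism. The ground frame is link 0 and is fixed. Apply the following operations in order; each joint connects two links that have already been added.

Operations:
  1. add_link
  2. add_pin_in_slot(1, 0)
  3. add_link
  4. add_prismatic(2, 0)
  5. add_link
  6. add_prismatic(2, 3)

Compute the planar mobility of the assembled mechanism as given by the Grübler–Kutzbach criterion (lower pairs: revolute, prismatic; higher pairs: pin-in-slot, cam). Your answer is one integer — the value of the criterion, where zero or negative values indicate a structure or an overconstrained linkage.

M = 4

(L,J1,J2)=(1,0,0); link0 fixed
link1: (2,0,0)
PS 1-0 [J2]: (2,0,1)
link2: (3,0,1)
P 2-0 [J1]: (3,1,1)
link3: (4,1,1)
P 2-3 [J1]: (4,2,1)
Grübler: 3·3 − 2·2 − 1 = 4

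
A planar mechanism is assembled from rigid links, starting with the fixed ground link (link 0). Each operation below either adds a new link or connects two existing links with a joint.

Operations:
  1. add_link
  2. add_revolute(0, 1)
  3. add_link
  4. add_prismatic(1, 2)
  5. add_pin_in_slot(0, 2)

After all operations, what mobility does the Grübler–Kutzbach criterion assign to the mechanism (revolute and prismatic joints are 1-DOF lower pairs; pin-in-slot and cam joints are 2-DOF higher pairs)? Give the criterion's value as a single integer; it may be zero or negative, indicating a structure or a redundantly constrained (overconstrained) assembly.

M = 1

(L,J1,J2)=(1,0,0); link0 fixed
link1: (2,0,0)
R 0-1 [J1]: (2,1,0)
link2: (3,1,0)
P 1-2 [J1]: (3,2,0)
PS 0-2 [J2]: (3,2,1)
Grübler: 3·2 − 2·2 − 1 = 1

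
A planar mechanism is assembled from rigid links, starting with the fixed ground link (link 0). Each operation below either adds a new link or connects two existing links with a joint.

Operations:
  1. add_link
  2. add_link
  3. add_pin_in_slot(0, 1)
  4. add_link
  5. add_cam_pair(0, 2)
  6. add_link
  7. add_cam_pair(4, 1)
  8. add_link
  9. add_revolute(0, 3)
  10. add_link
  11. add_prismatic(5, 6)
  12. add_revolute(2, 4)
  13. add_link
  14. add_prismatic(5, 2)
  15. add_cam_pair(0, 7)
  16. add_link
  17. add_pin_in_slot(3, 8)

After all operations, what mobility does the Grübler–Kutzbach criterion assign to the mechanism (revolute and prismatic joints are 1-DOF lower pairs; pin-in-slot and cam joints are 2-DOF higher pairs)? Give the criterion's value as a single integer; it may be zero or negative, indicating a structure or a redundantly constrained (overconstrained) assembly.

ground; <1,0,0>
#1 <2,0,0>
#2 <3,0,0>
PS:0↔1 J2 <3,0,1>
#3 <4,0,1>
C:0↔2 J2 <4,0,2>
#4 <5,0,2>
C:4↔1 J2 <5,0,3>
#5 <6,0,3>
R:0↔3 J1 <6,1,3>
#6 <7,1,3>
P:5↔6 J1 <7,2,3>
R:2↔4 J1 <7,3,3>
#7 <8,3,3>
P:5↔2 J1 <8,4,3>
C:0↔7 J2 <8,4,4>
#8 <9,4,4>
PS:3↔8 J2 <9,4,5>
3×8 − 2×4 − 1×5 = 11

M = 11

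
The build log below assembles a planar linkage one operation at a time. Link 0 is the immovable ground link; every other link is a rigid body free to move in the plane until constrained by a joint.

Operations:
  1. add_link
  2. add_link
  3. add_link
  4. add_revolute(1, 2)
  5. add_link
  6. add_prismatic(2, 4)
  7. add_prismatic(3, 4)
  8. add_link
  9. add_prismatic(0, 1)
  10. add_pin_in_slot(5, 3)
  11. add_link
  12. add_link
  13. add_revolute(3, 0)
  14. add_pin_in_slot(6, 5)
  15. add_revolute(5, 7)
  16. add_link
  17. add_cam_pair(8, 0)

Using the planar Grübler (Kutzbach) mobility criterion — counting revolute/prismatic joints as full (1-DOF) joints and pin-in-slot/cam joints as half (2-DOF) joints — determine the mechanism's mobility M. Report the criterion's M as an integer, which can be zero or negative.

link 0 = ground. State L|J1|J2 = 1|0|0
+link1  2|0|0
+link2  3|0|0
+link3  4|0|0
R(1,2) f=1→J1  4|1|0
+link4  5|1|0
P(2,4) f=1→J1  5|2|0
P(3,4) f=1→J1  5|3|0
+link5  6|3|0
P(0,1) f=1→J1  6|4|0
PS(5,3) f=2→J2  6|4|1
+link6  7|4|1
+link7  8|4|1
R(3,0) f=1→J1  8|5|1
PS(6,5) f=2→J2  8|5|2
R(5,7) f=1→J1  8|6|2
+link8  9|6|2
C(8,0) f=2→J2  9|6|3
M = 3(9−1)−2·6−3 = 24−12−3 = 9

M = 9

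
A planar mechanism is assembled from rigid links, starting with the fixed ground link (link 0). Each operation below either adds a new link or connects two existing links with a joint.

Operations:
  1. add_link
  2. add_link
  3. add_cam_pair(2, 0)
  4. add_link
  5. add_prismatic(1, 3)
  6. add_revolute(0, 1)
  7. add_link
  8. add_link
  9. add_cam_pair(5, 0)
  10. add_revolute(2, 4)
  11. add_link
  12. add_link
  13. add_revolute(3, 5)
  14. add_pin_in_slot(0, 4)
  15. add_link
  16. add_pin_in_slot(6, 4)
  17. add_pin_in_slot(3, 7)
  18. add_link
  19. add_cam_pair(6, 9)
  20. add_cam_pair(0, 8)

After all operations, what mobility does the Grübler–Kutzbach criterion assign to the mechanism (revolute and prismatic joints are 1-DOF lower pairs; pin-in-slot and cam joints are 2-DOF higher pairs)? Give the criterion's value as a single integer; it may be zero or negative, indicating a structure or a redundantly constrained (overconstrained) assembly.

(L,J1,J2)=(1,0,0); link0 fixed
link1: (2,0,0)
link2: (3,0,0)
C 2-0 [J2]: (3,0,1)
link3: (4,0,1)
P 1-3 [J1]: (4,1,1)
R 0-1 [J1]: (4,2,1)
link4: (5,2,1)
link5: (6,2,1)
C 5-0 [J2]: (6,2,2)
R 2-4 [J1]: (6,3,2)
link6: (7,3,2)
link7: (8,3,2)
R 3-5 [J1]: (8,4,2)
PS 0-4 [J2]: (8,4,3)
link8: (9,4,3)
PS 6-4 [J2]: (9,4,4)
PS 3-7 [J2]: (9,4,5)
link9: (10,4,5)
C 6-9 [J2]: (10,4,6)
C 0-8 [J2]: (10,4,7)
Grübler: 3·9 − 2·4 − 7 = 12

M = 12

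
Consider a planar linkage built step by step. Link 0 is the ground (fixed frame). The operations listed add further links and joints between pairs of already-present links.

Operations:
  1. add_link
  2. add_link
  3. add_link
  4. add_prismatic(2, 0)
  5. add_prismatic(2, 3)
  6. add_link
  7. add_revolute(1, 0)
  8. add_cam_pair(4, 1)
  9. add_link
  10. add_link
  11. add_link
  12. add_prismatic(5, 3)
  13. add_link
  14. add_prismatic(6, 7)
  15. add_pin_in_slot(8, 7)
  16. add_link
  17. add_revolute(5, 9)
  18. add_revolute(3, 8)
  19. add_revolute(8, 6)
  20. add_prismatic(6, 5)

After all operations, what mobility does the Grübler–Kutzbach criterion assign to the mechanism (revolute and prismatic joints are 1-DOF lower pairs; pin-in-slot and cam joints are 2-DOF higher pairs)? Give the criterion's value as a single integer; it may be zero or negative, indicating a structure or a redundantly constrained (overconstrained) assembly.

link 0 = ground. State L|J1|J2 = 1|0|0
+link1  2|0|0
+link2  3|0|0
+link3  4|0|0
P(2,0) f=1→J1  4|1|0
P(2,3) f=1→J1  4|2|0
+link4  5|2|0
R(1,0) f=1→J1  5|3|0
C(4,1) f=2→J2  5|3|1
+link5  6|3|1
+link6  7|3|1
+link7  8|3|1
P(5,3) f=1→J1  8|4|1
+link8  9|4|1
P(6,7) f=1→J1  9|5|1
PS(8,7) f=2→J2  9|5|2
+link9  10|5|2
R(5,9) f=1→J1  10|6|2
R(3,8) f=1→J1  10|7|2
R(8,6) f=1→J1  10|8|2
P(6,5) f=1→J1  10|9|2
M = 3(10−1)−2·9−2 = 27−18−2 = 7

M = 7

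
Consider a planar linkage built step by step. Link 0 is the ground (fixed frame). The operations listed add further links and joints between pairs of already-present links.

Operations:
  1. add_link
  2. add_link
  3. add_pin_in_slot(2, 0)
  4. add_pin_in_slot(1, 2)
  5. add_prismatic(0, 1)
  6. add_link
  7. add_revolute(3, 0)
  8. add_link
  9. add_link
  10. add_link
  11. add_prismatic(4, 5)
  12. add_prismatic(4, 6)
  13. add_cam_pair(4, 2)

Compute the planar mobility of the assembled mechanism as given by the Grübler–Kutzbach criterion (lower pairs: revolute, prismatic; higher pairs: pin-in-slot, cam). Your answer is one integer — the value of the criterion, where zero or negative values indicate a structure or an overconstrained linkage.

L=1 J1=0 J2=0
add link → L=2 J1=0 J2=0
add link → L=3 J1=0 J2=0
PS@2,0 dof=2 J2 → L=3 J1=0 J2=1
PS@1,2 dof=2 J2 → L=3 J1=0 J2=2
P@0,1 dof=1 J1 → L=3 J1=1 J2=2
add link → L=4 J1=1 J2=2
R@3,0 dof=1 J1 → L=4 J1=2 J2=2
add link → L=5 J1=2 J2=2
add link → L=6 J1=2 J2=2
add link → L=7 J1=2 J2=2
P@4,5 dof=1 J1 → L=7 J1=3 J2=2
P@4,6 dof=1 J1 → L=7 J1=4 J2=2
C@4,2 dof=2 J2 → L=7 J1=4 J2=3
M=3(L−1)−2J1−J2=3·6−2·4−3=7

M = 7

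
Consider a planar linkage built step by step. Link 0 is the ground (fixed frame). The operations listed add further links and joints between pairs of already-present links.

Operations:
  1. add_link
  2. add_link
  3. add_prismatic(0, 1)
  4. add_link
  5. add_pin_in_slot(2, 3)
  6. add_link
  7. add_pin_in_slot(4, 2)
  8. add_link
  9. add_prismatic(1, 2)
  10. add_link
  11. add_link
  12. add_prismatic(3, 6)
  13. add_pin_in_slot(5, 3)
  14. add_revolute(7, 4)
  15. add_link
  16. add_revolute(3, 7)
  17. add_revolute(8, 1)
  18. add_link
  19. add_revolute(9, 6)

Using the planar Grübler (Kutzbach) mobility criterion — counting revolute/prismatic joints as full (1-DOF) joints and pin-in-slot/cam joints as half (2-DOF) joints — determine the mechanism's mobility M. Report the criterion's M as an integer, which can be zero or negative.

[1;0;0] (link 0 is ground)
L+ [2;0;0]
L+ [3;0;0]
P(0,1)∈J1 [3;1;0]
L+ [4;1;0]
PS(2,3)∈J2 [4;1;1]
L+ [5;1;1]
PS(4,2)∈J2 [5;1;2]
L+ [6;1;2]
P(1,2)∈J1 [6;2;2]
L+ [7;2;2]
L+ [8;2;2]
P(3,6)∈J1 [8;3;2]
PS(5,3)∈J2 [8;3;3]
R(7,4)∈J1 [8;4;3]
L+ [9;4;3]
R(3,7)∈J1 [9;5;3]
R(8,1)∈J1 [9;6;3]
L+ [10;6;3]
R(9,6)∈J1 [10;7;3]
mobility = 27 − 14 − 3 = 10

M = 10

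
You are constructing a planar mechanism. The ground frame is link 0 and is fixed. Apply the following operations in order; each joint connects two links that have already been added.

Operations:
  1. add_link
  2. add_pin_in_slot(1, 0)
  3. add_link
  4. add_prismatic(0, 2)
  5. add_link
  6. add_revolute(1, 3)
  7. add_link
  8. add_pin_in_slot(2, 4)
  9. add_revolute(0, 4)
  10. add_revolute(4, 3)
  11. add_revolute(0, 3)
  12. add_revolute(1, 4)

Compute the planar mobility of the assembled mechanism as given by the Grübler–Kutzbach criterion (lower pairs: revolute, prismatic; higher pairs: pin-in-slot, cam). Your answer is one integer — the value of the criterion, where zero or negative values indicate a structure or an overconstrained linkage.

M = -2

[1;0;0] (link 0 is ground)
L+ [2;0;0]
PS(1,0)∈J2 [2;0;1]
L+ [3;0;1]
P(0,2)∈J1 [3;1;1]
L+ [4;1;1]
R(1,3)∈J1 [4;2;1]
L+ [5;2;1]
PS(2,4)∈J2 [5;2;2]
R(0,4)∈J1 [5;3;2]
R(4,3)∈J1 [5;4;2]
R(0,3)∈J1 [5;5;2]
R(1,4)∈J1 [5;6;2]
mobility = 12 − 12 − 2 = -2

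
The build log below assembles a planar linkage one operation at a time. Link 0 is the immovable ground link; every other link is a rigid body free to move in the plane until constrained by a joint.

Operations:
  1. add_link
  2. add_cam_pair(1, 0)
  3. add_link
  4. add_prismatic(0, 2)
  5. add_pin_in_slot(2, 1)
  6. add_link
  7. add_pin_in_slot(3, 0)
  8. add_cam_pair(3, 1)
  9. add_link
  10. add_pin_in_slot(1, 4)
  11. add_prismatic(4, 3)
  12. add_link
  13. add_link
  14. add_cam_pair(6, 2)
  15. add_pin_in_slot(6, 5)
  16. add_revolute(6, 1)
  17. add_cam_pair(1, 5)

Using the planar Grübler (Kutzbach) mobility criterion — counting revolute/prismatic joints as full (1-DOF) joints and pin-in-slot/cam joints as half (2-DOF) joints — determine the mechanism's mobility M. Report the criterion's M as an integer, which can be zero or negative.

M = 4

link 0 = ground. State L|J1|J2 = 1|0|0
+link1  2|0|0
C(1,0) f=2→J2  2|0|1
+link2  3|0|1
P(0,2) f=1→J1  3|1|1
PS(2,1) f=2→J2  3|1|2
+link3  4|1|2
PS(3,0) f=2→J2  4|1|3
C(3,1) f=2→J2  4|1|4
+link4  5|1|4
PS(1,4) f=2→J2  5|1|5
P(4,3) f=1→J1  5|2|5
+link5  6|2|5
+link6  7|2|5
C(6,2) f=2→J2  7|2|6
PS(6,5) f=2→J2  7|2|7
R(6,1) f=1→J1  7|3|7
C(1,5) f=2→J2  7|3|8
M = 3(7−1)−2·3−8 = 18−6−8 = 4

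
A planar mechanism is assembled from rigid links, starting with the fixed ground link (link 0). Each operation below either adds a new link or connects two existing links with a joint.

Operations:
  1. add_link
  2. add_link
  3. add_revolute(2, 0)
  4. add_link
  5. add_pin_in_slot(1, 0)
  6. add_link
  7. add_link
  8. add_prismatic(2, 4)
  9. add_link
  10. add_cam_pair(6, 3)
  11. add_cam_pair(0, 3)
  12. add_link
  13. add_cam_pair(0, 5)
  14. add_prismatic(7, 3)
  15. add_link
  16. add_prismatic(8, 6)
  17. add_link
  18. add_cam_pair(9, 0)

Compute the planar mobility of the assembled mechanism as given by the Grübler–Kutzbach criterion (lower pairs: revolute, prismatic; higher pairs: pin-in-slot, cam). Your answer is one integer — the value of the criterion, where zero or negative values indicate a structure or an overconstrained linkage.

M = 14

(L,J1,J2)=(1,0,0); link0 fixed
link1: (2,0,0)
link2: (3,0,0)
R 2-0 [J1]: (3,1,0)
link3: (4,1,0)
PS 1-0 [J2]: (4,1,1)
link4: (5,1,1)
link5: (6,1,1)
P 2-4 [J1]: (6,2,1)
link6: (7,2,1)
C 6-3 [J2]: (7,2,2)
C 0-3 [J2]: (7,2,3)
link7: (8,2,3)
C 0-5 [J2]: (8,2,4)
P 7-3 [J1]: (8,3,4)
link8: (9,3,4)
P 8-6 [J1]: (9,4,4)
link9: (10,4,4)
C 9-0 [J2]: (10,4,5)
Grübler: 3·9 − 2·4 − 5 = 14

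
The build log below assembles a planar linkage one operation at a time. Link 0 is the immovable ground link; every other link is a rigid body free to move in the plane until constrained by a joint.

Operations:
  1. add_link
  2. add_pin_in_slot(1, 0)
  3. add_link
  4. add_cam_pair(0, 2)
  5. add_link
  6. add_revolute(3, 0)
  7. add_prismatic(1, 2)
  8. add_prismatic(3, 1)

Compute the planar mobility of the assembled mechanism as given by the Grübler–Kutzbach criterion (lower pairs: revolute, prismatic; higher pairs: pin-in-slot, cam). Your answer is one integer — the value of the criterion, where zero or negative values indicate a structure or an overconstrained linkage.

(L,J1,J2)=(1,0,0); link0 fixed
link1: (2,0,0)
PS 1-0 [J2]: (2,0,1)
link2: (3,0,1)
C 0-2 [J2]: (3,0,2)
link3: (4,0,2)
R 3-0 [J1]: (4,1,2)
P 1-2 [J1]: (4,2,2)
P 3-1 [J1]: (4,3,2)
Grübler: 3·3 − 2·3 − 2 = 1

M = 1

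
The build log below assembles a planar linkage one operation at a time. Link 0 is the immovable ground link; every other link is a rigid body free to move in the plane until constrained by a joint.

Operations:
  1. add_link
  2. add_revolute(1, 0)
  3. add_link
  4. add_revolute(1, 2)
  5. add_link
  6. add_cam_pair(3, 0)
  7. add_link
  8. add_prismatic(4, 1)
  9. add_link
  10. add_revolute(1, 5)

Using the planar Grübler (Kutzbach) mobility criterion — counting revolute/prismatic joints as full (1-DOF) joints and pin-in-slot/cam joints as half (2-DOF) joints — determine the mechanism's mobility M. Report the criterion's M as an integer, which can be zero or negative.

M = 6

L=1 J1=0 J2=0
add link → L=2 J1=0 J2=0
R@1,0 dof=1 J1 → L=2 J1=1 J2=0
add link → L=3 J1=1 J2=0
R@1,2 dof=1 J1 → L=3 J1=2 J2=0
add link → L=4 J1=2 J2=0
C@3,0 dof=2 J2 → L=4 J1=2 J2=1
add link → L=5 J1=2 J2=1
P@4,1 dof=1 J1 → L=5 J1=3 J2=1
add link → L=6 J1=3 J2=1
R@1,5 dof=1 J1 → L=6 J1=4 J2=1
M=3(L−1)−2J1−J2=3·5−2·4−1=6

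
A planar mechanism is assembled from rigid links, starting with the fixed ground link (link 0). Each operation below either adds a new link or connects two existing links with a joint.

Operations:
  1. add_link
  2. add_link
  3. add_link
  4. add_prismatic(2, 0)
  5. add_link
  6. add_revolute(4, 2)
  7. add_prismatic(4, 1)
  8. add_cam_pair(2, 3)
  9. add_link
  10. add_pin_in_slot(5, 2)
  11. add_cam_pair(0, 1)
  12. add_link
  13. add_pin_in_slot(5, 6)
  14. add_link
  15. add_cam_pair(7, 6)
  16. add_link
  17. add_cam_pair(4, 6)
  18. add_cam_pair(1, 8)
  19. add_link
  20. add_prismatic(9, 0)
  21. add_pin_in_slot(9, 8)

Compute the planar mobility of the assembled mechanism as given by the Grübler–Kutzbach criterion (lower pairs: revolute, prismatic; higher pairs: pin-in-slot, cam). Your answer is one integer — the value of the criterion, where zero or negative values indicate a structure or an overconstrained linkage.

[1;0;0] (link 0 is ground)
L+ [2;0;0]
L+ [3;0;0]
L+ [4;0;0]
P(2,0)∈J1 [4;1;0]
L+ [5;1;0]
R(4,2)∈J1 [5;2;0]
P(4,1)∈J1 [5;3;0]
C(2,3)∈J2 [5;3;1]
L+ [6;3;1]
PS(5,2)∈J2 [6;3;2]
C(0,1)∈J2 [6;3;3]
L+ [7;3;3]
PS(5,6)∈J2 [7;3;4]
L+ [8;3;4]
C(7,6)∈J2 [8;3;5]
L+ [9;3;5]
C(4,6)∈J2 [9;3;6]
C(1,8)∈J2 [9;3;7]
L+ [10;3;7]
P(9,0)∈J1 [10;4;7]
PS(9,8)∈J2 [10;4;8]
mobility = 27 − 8 − 8 = 11

M = 11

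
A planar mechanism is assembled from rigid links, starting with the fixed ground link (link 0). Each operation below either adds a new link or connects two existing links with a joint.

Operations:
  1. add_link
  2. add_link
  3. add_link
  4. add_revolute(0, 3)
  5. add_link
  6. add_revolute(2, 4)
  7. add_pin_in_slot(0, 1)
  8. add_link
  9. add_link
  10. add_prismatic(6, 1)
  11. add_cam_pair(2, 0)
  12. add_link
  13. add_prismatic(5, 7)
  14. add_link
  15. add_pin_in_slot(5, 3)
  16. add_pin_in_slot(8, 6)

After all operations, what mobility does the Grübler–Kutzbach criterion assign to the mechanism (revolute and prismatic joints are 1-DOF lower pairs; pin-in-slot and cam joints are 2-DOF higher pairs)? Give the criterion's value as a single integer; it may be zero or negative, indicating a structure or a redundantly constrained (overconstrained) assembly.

(L,J1,J2)=(1,0,0); link0 fixed
link1: (2,0,0)
link2: (3,0,0)
link3: (4,0,0)
R 0-3 [J1]: (4,1,0)
link4: (5,1,0)
R 2-4 [J1]: (5,2,0)
PS 0-1 [J2]: (5,2,1)
link5: (6,2,1)
link6: (7,2,1)
P 6-1 [J1]: (7,3,1)
C 2-0 [J2]: (7,3,2)
link7: (8,3,2)
P 5-7 [J1]: (8,4,2)
link8: (9,4,2)
PS 5-3 [J2]: (9,4,3)
PS 8-6 [J2]: (9,4,4)
Grübler: 3·8 − 2·4 − 4 = 12

M = 12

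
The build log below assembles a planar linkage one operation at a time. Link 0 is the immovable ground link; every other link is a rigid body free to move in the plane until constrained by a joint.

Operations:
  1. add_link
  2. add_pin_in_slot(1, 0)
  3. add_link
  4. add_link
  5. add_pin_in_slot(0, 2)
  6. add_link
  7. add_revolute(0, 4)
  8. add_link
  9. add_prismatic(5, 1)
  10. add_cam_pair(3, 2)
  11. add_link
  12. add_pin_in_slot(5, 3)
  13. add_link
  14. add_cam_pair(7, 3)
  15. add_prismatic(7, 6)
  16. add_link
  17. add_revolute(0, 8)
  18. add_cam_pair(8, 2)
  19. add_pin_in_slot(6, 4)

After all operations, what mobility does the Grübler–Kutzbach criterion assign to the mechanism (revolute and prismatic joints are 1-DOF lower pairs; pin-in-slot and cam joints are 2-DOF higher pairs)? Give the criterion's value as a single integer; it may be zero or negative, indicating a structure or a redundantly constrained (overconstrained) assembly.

M = 9

L=1 J1=0 J2=0
add link → L=2 J1=0 J2=0
PS@1,0 dof=2 J2 → L=2 J1=0 J2=1
add link → L=3 J1=0 J2=1
add link → L=4 J1=0 J2=1
PS@0,2 dof=2 J2 → L=4 J1=0 J2=2
add link → L=5 J1=0 J2=2
R@0,4 dof=1 J1 → L=5 J1=1 J2=2
add link → L=6 J1=1 J2=2
P@5,1 dof=1 J1 → L=6 J1=2 J2=2
C@3,2 dof=2 J2 → L=6 J1=2 J2=3
add link → L=7 J1=2 J2=3
PS@5,3 dof=2 J2 → L=7 J1=2 J2=4
add link → L=8 J1=2 J2=4
C@7,3 dof=2 J2 → L=8 J1=2 J2=5
P@7,6 dof=1 J1 → L=8 J1=3 J2=5
add link → L=9 J1=3 J2=5
R@0,8 dof=1 J1 → L=9 J1=4 J2=5
C@8,2 dof=2 J2 → L=9 J1=4 J2=6
PS@6,4 dof=2 J2 → L=9 J1=4 J2=7
M=3(L−1)−2J1−J2=3·8−2·4−7=9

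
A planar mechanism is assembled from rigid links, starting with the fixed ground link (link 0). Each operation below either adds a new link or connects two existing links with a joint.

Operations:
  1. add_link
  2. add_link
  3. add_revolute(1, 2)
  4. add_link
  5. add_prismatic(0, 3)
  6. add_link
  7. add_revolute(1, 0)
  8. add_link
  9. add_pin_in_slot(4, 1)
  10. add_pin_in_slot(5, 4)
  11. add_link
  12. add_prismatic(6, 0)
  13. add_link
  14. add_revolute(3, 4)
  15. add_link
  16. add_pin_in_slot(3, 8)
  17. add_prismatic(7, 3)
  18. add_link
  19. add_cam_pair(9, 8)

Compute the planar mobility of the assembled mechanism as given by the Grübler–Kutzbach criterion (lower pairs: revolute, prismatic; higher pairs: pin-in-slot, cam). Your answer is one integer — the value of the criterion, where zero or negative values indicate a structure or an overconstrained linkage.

M = 11

L=1 J1=0 J2=0
add link → L=2 J1=0 J2=0
add link → L=3 J1=0 J2=0
R@1,2 dof=1 J1 → L=3 J1=1 J2=0
add link → L=4 J1=1 J2=0
P@0,3 dof=1 J1 → L=4 J1=2 J2=0
add link → L=5 J1=2 J2=0
R@1,0 dof=1 J1 → L=5 J1=3 J2=0
add link → L=6 J1=3 J2=0
PS@4,1 dof=2 J2 → L=6 J1=3 J2=1
PS@5,4 dof=2 J2 → L=6 J1=3 J2=2
add link → L=7 J1=3 J2=2
P@6,0 dof=1 J1 → L=7 J1=4 J2=2
add link → L=8 J1=4 J2=2
R@3,4 dof=1 J1 → L=8 J1=5 J2=2
add link → L=9 J1=5 J2=2
PS@3,8 dof=2 J2 → L=9 J1=5 J2=3
P@7,3 dof=1 J1 → L=9 J1=6 J2=3
add link → L=10 J1=6 J2=3
C@9,8 dof=2 J2 → L=10 J1=6 J2=4
M=3(L−1)−2J1−J2=3·9−2·6−4=11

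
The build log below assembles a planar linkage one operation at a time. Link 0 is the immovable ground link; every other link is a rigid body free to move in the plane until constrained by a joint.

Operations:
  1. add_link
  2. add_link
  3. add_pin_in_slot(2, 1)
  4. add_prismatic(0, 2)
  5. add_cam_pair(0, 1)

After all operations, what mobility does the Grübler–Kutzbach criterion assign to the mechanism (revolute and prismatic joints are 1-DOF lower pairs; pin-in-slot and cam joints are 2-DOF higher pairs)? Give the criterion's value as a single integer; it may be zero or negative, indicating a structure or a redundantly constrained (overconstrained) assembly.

ground; <1,0,0>
#1 <2,0,0>
#2 <3,0,0>
PS:2↔1 J2 <3,0,1>
P:0↔2 J1 <3,1,1>
C:0↔1 J2 <3,1,2>
3×2 − 2×1 − 1×2 = 2

M = 2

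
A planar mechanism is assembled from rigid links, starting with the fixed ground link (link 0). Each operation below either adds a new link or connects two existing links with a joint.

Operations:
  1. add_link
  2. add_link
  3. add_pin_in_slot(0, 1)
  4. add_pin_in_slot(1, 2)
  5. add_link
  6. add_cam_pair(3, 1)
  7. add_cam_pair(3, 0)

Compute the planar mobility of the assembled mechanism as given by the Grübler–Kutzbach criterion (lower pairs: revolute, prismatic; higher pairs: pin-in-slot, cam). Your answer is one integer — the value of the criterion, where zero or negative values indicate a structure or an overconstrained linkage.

(L,J1,J2)=(1,0,0); link0 fixed
link1: (2,0,0)
link2: (3,0,0)
PS 0-1 [J2]: (3,0,1)
PS 1-2 [J2]: (3,0,2)
link3: (4,0,2)
C 3-1 [J2]: (4,0,3)
C 3-0 [J2]: (4,0,4)
Grübler: 3·3 − 2·0 − 4 = 5

M = 5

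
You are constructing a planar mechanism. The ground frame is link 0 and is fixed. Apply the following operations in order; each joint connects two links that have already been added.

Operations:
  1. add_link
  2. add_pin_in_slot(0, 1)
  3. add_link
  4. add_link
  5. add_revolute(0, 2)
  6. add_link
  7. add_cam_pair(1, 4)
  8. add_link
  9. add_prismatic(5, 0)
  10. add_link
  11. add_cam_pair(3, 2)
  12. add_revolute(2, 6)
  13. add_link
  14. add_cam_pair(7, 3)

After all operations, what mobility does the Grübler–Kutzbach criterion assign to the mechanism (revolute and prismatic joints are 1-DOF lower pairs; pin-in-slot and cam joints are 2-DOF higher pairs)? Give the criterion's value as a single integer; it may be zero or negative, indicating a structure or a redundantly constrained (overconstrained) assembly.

link 0 = ground. State L|J1|J2 = 1|0|0
+link1  2|0|0
PS(0,1) f=2→J2  2|0|1
+link2  3|0|1
+link3  4|0|1
R(0,2) f=1→J1  4|1|1
+link4  5|1|1
C(1,4) f=2→J2  5|1|2
+link5  6|1|2
P(5,0) f=1→J1  6|2|2
+link6  7|2|2
C(3,2) f=2→J2  7|2|3
R(2,6) f=1→J1  7|3|3
+link7  8|3|3
C(7,3) f=2→J2  8|3|4
M = 3(8−1)−2·3−4 = 21−6−4 = 11

M = 11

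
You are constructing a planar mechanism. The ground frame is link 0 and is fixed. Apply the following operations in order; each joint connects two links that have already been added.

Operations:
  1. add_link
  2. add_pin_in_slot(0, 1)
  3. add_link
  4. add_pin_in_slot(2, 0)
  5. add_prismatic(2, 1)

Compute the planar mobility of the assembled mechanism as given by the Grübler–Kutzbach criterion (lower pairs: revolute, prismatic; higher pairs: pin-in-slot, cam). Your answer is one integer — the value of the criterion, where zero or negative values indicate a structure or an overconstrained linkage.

L=1 J1=0 J2=0
add link → L=2 J1=0 J2=0
PS@0,1 dof=2 J2 → L=2 J1=0 J2=1
add link → L=3 J1=0 J2=1
PS@2,0 dof=2 J2 → L=3 J1=0 J2=2
P@2,1 dof=1 J1 → L=3 J1=1 J2=2
M=3(L−1)−2J1−J2=3·2−2·1−2=2

M = 2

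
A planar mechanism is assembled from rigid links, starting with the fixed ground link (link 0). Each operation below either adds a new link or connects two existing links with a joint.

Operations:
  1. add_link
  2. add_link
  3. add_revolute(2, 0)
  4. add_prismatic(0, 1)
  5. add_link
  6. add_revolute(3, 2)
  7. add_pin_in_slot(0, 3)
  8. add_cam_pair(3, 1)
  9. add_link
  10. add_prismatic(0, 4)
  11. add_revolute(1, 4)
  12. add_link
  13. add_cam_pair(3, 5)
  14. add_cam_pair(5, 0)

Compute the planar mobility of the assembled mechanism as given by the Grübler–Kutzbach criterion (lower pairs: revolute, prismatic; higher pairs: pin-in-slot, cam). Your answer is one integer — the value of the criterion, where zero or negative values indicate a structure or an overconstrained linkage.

M = 1

(L,J1,J2)=(1,0,0); link0 fixed
link1: (2,0,0)
link2: (3,0,0)
R 2-0 [J1]: (3,1,0)
P 0-1 [J1]: (3,2,0)
link3: (4,2,0)
R 3-2 [J1]: (4,3,0)
PS 0-3 [J2]: (4,3,1)
C 3-1 [J2]: (4,3,2)
link4: (5,3,2)
P 0-4 [J1]: (5,4,2)
R 1-4 [J1]: (5,5,2)
link5: (6,5,2)
C 3-5 [J2]: (6,5,3)
C 5-0 [J2]: (6,5,4)
Grübler: 3·5 − 2·5 − 4 = 1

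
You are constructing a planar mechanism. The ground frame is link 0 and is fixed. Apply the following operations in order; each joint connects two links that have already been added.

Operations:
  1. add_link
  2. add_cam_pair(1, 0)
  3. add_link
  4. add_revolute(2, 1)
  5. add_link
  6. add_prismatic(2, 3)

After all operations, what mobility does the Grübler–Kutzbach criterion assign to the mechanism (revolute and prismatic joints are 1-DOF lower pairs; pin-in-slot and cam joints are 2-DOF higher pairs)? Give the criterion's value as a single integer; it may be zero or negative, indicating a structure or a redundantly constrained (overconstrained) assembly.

M = 4

ground; <1,0,0>
#1 <2,0,0>
C:1↔0 J2 <2,0,1>
#2 <3,0,1>
R:2↔1 J1 <3,1,1>
#3 <4,1,1>
P:2↔3 J1 <4,2,1>
3×3 − 2×2 − 1×1 = 4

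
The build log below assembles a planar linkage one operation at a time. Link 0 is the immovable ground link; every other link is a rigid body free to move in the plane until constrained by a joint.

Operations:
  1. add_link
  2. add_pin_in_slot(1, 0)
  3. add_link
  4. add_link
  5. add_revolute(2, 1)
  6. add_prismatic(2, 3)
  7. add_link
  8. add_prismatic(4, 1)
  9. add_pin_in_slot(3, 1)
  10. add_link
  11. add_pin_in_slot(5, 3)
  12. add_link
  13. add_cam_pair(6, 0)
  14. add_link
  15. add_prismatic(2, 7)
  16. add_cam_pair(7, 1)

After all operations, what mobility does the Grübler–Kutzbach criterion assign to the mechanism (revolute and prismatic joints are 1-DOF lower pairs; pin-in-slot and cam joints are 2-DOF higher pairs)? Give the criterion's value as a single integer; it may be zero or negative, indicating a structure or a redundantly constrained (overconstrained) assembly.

M = 8

ground; <1,0,0>
#1 <2,0,0>
PS:1↔0 J2 <2,0,1>
#2 <3,0,1>
#3 <4,0,1>
R:2↔1 J1 <4,1,1>
P:2↔3 J1 <4,2,1>
#4 <5,2,1>
P:4↔1 J1 <5,3,1>
PS:3↔1 J2 <5,3,2>
#5 <6,3,2>
PS:5↔3 J2 <6,3,3>
#6 <7,3,3>
C:6↔0 J2 <7,3,4>
#7 <8,3,4>
P:2↔7 J1 <8,4,4>
C:7↔1 J2 <8,4,5>
3×7 − 2×4 − 1×5 = 8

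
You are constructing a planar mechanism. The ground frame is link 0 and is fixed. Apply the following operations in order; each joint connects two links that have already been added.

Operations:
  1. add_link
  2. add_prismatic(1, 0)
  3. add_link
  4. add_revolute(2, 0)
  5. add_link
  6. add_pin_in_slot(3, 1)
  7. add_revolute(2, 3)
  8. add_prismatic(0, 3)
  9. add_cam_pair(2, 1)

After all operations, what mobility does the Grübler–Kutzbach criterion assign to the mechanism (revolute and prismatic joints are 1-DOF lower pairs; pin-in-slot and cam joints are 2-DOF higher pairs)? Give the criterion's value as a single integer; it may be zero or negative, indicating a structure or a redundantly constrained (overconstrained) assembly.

ground; <1,0,0>
#1 <2,0,0>
P:1↔0 J1 <2,1,0>
#2 <3,1,0>
R:2↔0 J1 <3,2,0>
#3 <4,2,0>
PS:3↔1 J2 <4,2,1>
R:2↔3 J1 <4,3,1>
P:0↔3 J1 <4,4,1>
C:2↔1 J2 <4,4,2>
3×3 − 2×4 − 1×2 = -1

M = -1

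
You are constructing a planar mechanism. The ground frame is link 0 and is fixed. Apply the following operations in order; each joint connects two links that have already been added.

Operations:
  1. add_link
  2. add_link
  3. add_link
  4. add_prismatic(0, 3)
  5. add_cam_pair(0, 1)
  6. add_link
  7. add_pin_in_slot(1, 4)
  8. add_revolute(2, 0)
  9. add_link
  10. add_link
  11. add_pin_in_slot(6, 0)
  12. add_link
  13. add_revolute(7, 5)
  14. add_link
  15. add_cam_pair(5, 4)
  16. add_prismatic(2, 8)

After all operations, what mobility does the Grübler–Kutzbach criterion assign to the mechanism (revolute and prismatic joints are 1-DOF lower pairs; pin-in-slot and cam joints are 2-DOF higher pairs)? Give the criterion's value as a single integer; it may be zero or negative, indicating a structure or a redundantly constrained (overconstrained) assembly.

link 0 = ground. State L|J1|J2 = 1|0|0
+link1  2|0|0
+link2  3|0|0
+link3  4|0|0
P(0,3) f=1→J1  4|1|0
C(0,1) f=2→J2  4|1|1
+link4  5|1|1
PS(1,4) f=2→J2  5|1|2
R(2,0) f=1→J1  5|2|2
+link5  6|2|2
+link6  7|2|2
PS(6,0) f=2→J2  7|2|3
+link7  8|2|3
R(7,5) f=1→J1  8|3|3
+link8  9|3|3
C(5,4) f=2→J2  9|3|4
P(2,8) f=1→J1  9|4|4
M = 3(9−1)−2·4−4 = 24−8−4 = 12

M = 12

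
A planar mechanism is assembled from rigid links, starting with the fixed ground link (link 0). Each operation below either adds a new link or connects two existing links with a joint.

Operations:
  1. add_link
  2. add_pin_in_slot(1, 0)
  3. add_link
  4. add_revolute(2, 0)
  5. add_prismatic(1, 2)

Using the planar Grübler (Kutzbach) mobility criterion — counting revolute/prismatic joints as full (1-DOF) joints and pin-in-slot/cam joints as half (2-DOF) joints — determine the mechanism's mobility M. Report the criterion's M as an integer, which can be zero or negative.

link 0 = ground. State L|J1|J2 = 1|0|0
+link1  2|0|0
PS(1,0) f=2→J2  2|0|1
+link2  3|0|1
R(2,0) f=1→J1  3|1|1
P(1,2) f=1→J1  3|2|1
M = 3(3−1)−2·2−1 = 6−4−1 = 1

M = 1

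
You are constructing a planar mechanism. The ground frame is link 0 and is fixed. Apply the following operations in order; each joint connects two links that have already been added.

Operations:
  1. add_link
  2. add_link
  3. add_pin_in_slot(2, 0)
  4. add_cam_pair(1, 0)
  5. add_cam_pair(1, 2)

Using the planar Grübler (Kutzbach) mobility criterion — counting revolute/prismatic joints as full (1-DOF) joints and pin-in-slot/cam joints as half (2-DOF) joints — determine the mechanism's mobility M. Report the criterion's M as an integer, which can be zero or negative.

M = 3

ground; <1,0,0>
#1 <2,0,0>
#2 <3,0,0>
PS:2↔0 J2 <3,0,1>
C:1↔0 J2 <3,0,2>
C:1↔2 J2 <3,0,3>
3×2 − 2×0 − 1×3 = 3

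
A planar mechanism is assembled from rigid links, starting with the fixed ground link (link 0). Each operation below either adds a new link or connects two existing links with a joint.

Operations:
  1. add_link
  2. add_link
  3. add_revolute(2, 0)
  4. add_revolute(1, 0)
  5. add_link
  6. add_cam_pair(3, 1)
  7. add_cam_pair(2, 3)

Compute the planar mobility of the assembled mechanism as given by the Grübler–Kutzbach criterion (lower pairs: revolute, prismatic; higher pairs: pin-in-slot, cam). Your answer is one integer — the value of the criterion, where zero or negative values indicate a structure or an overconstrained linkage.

L=1 J1=0 J2=0
add link → L=2 J1=0 J2=0
add link → L=3 J1=0 J2=0
R@2,0 dof=1 J1 → L=3 J1=1 J2=0
R@1,0 dof=1 J1 → L=3 J1=2 J2=0
add link → L=4 J1=2 J2=0
C@3,1 dof=2 J2 → L=4 J1=2 J2=1
C@2,3 dof=2 J2 → L=4 J1=2 J2=2
M=3(L−1)−2J1−J2=3·3−2·2−2=3

M = 3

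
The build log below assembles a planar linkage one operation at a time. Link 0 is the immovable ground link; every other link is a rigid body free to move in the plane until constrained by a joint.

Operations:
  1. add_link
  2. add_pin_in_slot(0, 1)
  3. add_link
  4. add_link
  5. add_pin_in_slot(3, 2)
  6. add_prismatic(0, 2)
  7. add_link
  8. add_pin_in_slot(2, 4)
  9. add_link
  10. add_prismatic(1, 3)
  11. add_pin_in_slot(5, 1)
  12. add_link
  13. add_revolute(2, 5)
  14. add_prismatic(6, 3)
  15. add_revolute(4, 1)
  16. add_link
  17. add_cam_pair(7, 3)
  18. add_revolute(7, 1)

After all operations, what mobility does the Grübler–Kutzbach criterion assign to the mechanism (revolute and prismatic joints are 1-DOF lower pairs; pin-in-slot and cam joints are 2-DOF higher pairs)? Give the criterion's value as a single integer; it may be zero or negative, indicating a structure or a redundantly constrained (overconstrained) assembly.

L=1 J1=0 J2=0
add link → L=2 J1=0 J2=0
PS@0,1 dof=2 J2 → L=2 J1=0 J2=1
add link → L=3 J1=0 J2=1
add link → L=4 J1=0 J2=1
PS@3,2 dof=2 J2 → L=4 J1=0 J2=2
P@0,2 dof=1 J1 → L=4 J1=1 J2=2
add link → L=5 J1=1 J2=2
PS@2,4 dof=2 J2 → L=5 J1=1 J2=3
add link → L=6 J1=1 J2=3
P@1,3 dof=1 J1 → L=6 J1=2 J2=3
PS@5,1 dof=2 J2 → L=6 J1=2 J2=4
add link → L=7 J1=2 J2=4
R@2,5 dof=1 J1 → L=7 J1=3 J2=4
P@6,3 dof=1 J1 → L=7 J1=4 J2=4
R@4,1 dof=1 J1 → L=7 J1=5 J2=4
add link → L=8 J1=5 J2=4
C@7,3 dof=2 J2 → L=8 J1=5 J2=5
R@7,1 dof=1 J1 → L=8 J1=6 J2=5
M=3(L−1)−2J1−J2=3·7−2·6−5=4

M = 4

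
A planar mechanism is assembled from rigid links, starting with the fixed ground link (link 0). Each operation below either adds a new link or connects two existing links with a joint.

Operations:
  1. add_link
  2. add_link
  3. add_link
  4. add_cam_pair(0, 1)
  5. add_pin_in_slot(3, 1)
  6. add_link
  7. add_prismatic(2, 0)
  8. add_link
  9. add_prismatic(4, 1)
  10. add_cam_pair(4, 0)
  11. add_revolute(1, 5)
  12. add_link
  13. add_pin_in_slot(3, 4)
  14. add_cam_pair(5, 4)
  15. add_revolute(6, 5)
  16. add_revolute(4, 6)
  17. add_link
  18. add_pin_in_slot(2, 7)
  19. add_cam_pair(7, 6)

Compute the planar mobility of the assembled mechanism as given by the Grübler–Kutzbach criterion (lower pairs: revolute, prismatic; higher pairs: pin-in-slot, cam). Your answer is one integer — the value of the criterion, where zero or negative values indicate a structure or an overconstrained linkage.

M = 4

ground; <1,0,0>
#1 <2,0,0>
#2 <3,0,0>
#3 <4,0,0>
C:0↔1 J2 <4,0,1>
PS:3↔1 J2 <4,0,2>
#4 <5,0,2>
P:2↔0 J1 <5,1,2>
#5 <6,1,2>
P:4↔1 J1 <6,2,2>
C:4↔0 J2 <6,2,3>
R:1↔5 J1 <6,3,3>
#6 <7,3,3>
PS:3↔4 J2 <7,3,4>
C:5↔4 J2 <7,3,5>
R:6↔5 J1 <7,4,5>
R:4↔6 J1 <7,5,5>
#7 <8,5,5>
PS:2↔7 J2 <8,5,6>
C:7↔6 J2 <8,5,7>
3×7 − 2×5 − 1×7 = 4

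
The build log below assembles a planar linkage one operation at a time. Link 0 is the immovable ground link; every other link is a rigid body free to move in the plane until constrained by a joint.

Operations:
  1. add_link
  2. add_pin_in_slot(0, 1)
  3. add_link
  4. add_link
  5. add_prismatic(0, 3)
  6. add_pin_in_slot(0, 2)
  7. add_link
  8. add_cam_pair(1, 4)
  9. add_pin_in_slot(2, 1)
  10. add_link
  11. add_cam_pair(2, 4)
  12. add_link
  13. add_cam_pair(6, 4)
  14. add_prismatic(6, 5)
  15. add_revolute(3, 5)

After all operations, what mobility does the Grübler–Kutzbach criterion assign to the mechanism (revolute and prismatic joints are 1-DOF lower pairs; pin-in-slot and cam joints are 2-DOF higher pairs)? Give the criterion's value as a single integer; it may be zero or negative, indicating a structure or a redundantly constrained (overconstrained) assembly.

M = 6

ground; <1,0,0>
#1 <2,0,0>
PS:0↔1 J2 <2,0,1>
#2 <3,0,1>
#3 <4,0,1>
P:0↔3 J1 <4,1,1>
PS:0↔2 J2 <4,1,2>
#4 <5,1,2>
C:1↔4 J2 <5,1,3>
PS:2↔1 J2 <5,1,4>
#5 <6,1,4>
C:2↔4 J2 <6,1,5>
#6 <7,1,5>
C:6↔4 J2 <7,1,6>
P:6↔5 J1 <7,2,6>
R:3↔5 J1 <7,3,6>
3×6 − 2×3 − 1×6 = 6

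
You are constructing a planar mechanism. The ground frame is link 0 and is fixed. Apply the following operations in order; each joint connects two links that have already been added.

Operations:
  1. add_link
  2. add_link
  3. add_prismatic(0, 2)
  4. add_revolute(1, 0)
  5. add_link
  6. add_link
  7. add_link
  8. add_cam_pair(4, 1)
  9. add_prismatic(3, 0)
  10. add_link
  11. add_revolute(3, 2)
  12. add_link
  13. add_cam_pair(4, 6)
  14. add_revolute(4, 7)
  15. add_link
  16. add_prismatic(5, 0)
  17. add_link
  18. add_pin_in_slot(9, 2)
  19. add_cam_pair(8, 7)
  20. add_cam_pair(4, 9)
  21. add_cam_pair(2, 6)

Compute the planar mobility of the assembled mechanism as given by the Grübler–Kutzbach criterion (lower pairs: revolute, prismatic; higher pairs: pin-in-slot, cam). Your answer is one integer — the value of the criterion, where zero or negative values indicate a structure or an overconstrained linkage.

M = 9

[1;0;0] (link 0 is ground)
L+ [2;0;0]
L+ [3;0;0]
P(0,2)∈J1 [3;1;0]
R(1,0)∈J1 [3;2;0]
L+ [4;2;0]
L+ [5;2;0]
L+ [6;2;0]
C(4,1)∈J2 [6;2;1]
P(3,0)∈J1 [6;3;1]
L+ [7;3;1]
R(3,2)∈J1 [7;4;1]
L+ [8;4;1]
C(4,6)∈J2 [8;4;2]
R(4,7)∈J1 [8;5;2]
L+ [9;5;2]
P(5,0)∈J1 [9;6;2]
L+ [10;6;2]
PS(9,2)∈J2 [10;6;3]
C(8,7)∈J2 [10;6;4]
C(4,9)∈J2 [10;6;5]
C(2,6)∈J2 [10;6;6]
mobility = 27 − 12 − 6 = 9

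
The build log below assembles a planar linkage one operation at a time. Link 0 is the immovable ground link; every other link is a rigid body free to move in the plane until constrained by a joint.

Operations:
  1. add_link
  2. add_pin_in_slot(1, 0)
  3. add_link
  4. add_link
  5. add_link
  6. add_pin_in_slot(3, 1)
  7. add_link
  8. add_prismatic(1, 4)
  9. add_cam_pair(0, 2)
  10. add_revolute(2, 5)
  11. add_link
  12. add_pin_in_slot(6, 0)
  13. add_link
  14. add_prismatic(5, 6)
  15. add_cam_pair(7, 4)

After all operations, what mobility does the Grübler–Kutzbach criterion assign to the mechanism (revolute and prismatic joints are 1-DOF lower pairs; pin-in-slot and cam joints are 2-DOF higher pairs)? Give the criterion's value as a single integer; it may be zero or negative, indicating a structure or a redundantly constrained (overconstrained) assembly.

L=1 J1=0 J2=0
add link → L=2 J1=0 J2=0
PS@1,0 dof=2 J2 → L=2 J1=0 J2=1
add link → L=3 J1=0 J2=1
add link → L=4 J1=0 J2=1
add link → L=5 J1=0 J2=1
PS@3,1 dof=2 J2 → L=5 J1=0 J2=2
add link → L=6 J1=0 J2=2
P@1,4 dof=1 J1 → L=6 J1=1 J2=2
C@0,2 dof=2 J2 → L=6 J1=1 J2=3
R@2,5 dof=1 J1 → L=6 J1=2 J2=3
add link → L=7 J1=2 J2=3
PS@6,0 dof=2 J2 → L=7 J1=2 J2=4
add link → L=8 J1=2 J2=4
P@5,6 dof=1 J1 → L=8 J1=3 J2=4
C@7,4 dof=2 J2 → L=8 J1=3 J2=5
M=3(L−1)−2J1−J2=3·7−2·3−5=10

M = 10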